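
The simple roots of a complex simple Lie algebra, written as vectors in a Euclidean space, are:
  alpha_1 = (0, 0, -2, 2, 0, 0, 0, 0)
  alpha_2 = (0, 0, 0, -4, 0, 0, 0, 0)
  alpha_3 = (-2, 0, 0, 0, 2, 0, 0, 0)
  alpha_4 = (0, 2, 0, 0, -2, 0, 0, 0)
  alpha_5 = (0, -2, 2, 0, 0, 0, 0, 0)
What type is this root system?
Compute the Cartan integers a_ij = 2(alpha_i, alpha_j)/(alpha_j, alpha_j); the resulting 5x5 Cartan matrix is
[[2, -1, 0, 0, -1], [-2, 2, 0, 0, 0], [0, 0, 2, -1, 0], [0, 0, -1, 2, -1], [-1, 0, 0, -1, 2]].
The roots have two lengths (squared-length ratio 2:1); the short ones are alpha_{1,3,4,5}. The associated Dynkin diagram is a chain of 5 nodes with a double edge at one end; the terminal node there is the unique long simple root (C_5), so the type is C_5 (the algebra sp(10)).

C5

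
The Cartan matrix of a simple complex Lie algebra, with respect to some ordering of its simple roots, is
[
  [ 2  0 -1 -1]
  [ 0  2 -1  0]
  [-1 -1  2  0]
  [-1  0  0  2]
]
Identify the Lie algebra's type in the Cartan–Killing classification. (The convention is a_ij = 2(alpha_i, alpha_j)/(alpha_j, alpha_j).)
A4

The matrix has rank 4 with 2's on the diagonal. Reading the off-diagonal entries as Dynkin edges (a single edge where a_ij = a_ji = -1; a double or triple edge where a_ij * a_ji = 2 or 3), the diagram is a chain of 4 nodes with single edges (A_4). One simple-root ordering that puts it in standard form is (alpha_4, alpha_1, alpha_3, alpha_2). So the algebra is type A_4, i.e. sl(5).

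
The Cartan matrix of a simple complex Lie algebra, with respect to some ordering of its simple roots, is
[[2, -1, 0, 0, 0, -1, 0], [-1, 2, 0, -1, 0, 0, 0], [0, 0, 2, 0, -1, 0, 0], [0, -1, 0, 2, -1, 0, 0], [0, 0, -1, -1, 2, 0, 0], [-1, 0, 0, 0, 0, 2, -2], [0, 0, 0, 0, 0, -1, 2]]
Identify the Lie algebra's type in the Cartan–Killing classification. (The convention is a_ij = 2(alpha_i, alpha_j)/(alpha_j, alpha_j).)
The matrix has rank 7 with 2's on the diagonal. Reading the off-diagonal entries as Dynkin edges (a single edge where a_ij = a_ji = -1; a double or triple edge where a_ij * a_ji = 2 or 3), the diagram is a chain of 7 nodes with a double edge at one end; the terminal node there is the unique short simple root (B_7). One simple-root ordering that puts it in standard form is (alpha_3, alpha_5, alpha_4, alpha_2, alpha_1, alpha_6, alpha_7). So the algebra is type B_7, i.e. so(15).

B_7 (so(15))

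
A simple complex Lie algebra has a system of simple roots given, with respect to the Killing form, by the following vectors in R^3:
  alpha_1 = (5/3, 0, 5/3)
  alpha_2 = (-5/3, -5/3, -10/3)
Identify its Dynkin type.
Compute the Cartan integers a_ij = 2(alpha_i, alpha_j)/(alpha_j, alpha_j); the resulting 2x2 Cartan matrix is
[[2, -1], [-3, 2]].
The roots have two lengths (squared-length ratio 3:1); the short ones are alpha_{1}. The associated Dynkin diagram is two nodes joined by a triple edge (G_2), so the type is G_2.

G_2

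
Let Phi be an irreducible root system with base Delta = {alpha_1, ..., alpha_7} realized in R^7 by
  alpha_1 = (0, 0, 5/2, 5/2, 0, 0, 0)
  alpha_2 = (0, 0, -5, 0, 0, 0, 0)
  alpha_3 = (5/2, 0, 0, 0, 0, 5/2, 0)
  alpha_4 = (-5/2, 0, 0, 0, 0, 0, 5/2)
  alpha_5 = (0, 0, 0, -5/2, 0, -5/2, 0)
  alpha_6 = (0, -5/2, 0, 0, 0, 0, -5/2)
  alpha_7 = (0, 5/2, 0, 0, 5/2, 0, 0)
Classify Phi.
Compute the Cartan integers a_ij = 2(alpha_i, alpha_j)/(alpha_j, alpha_j); the resulting 7x7 Cartan matrix is
[[2, -1, 0, 0, -1, 0, 0], [-2, 2, 0, 0, 0, 0, 0], [0, 0, 2, -1, -1, 0, 0], [0, 0, -1, 2, 0, -1, 0], [-1, 0, -1, 0, 2, 0, 0], [0, 0, 0, -1, 0, 2, -1], [0, 0, 0, 0, 0, -1, 2]].
The roots have two lengths (squared-length ratio 2:1); the short ones are alpha_{1,3,4,5,6,7}. The associated Dynkin diagram is a chain of 7 nodes with a double edge at one end; the terminal node there is the unique long simple root (C_7), so the type is C_7 (the algebra sp(14)).

C_7 (sp(14))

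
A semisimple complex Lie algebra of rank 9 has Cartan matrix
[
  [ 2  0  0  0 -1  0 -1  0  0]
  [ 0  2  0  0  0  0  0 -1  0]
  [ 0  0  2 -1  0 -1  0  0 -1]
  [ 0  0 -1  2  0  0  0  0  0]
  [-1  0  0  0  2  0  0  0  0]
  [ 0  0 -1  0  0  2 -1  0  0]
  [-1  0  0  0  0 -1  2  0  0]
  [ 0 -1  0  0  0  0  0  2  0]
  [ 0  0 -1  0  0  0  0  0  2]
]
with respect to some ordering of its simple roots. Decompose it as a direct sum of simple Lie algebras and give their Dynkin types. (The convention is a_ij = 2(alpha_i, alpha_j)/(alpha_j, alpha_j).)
The diagram associated to this matrix has two connected components: the simple roots {alpha_2, alpha_8} form a chain of 2 nodes with single edges (A_2), and {alpha_1, alpha_3, alpha_4, alpha_5, alpha_6, alpha_7, alpha_9} form a chain of 5 nodes with a fork of two nodes at one end (D_7). A semisimple Lie algebra decomposes uniquely as the direct sum of simple ideals, one per connected component of its Dynkin diagram, so g ≅ A_2 ⊕ D_7 (dimension 8 + 91 = 99).

type A_2 + type D_7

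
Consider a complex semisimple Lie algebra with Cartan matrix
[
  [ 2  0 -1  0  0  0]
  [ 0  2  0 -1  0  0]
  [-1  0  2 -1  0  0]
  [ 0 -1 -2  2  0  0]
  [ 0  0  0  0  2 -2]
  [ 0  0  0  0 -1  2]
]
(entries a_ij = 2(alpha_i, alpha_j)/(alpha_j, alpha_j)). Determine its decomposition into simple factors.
B_2 + F_4

The diagram associated to this matrix has two connected components: the simple roots {alpha_5, alpha_6} form a chain of 2 nodes with a double edge at one end; the terminal node there is the unique short simple root (B_2), and {alpha_1, alpha_2, alpha_3, alpha_4} form a chain of 4 nodes with a double edge between the middle two (F_4). A semisimple Lie algebra decomposes uniquely as the direct sum of simple ideals, one per connected component of its Dynkin diagram, so g ≅ B_2 ⊕ F_4 (dimension 10 + 52 = 62).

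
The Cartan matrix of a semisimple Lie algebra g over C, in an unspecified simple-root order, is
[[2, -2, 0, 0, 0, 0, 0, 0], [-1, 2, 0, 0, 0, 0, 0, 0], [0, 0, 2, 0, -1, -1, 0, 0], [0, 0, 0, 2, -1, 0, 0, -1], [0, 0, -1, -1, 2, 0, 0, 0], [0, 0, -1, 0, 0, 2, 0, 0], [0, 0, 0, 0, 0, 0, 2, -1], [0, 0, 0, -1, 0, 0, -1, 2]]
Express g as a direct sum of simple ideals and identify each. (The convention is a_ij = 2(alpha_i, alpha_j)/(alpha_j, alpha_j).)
The diagram associated to this matrix has two connected components: the simple roots {alpha_3, alpha_4, alpha_5, alpha_6, alpha_7, alpha_8} form a chain of 6 nodes with single edges (A_6), and {alpha_1, alpha_2} form a chain of 2 nodes with a double edge at one end; the terminal node there is the unique short simple root (B_2). A semisimple Lie algebra decomposes uniquely as the direct sum of simple ideals, one per connected component of its Dynkin diagram, so g ≅ A_6 ⊕ B_2 (dimension 48 + 10 = 58).

A_6 (sl(7)) + B_2 (so(5))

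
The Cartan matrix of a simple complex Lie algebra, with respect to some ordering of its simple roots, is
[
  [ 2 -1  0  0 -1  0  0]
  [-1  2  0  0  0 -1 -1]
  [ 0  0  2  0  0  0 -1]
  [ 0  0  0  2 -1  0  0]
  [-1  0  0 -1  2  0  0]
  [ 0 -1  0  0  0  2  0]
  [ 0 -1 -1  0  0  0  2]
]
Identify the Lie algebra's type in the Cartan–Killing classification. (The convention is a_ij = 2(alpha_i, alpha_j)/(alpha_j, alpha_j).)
E_7

The matrix has rank 7 with 2's on the diagonal. Reading the off-diagonal entries as Dynkin edges (a single edge where a_ij = a_ji = -1; a double or triple edge where a_ij * a_ji = 2 or 3), the diagram is a chain of 6 nodes with one extra node attached to the third node from one end (E_7). One simple-root ordering that puts it in standard form is (alpha_3, alpha_6, alpha_7, alpha_2, alpha_1, alpha_5, alpha_4). So the algebra is type E_7.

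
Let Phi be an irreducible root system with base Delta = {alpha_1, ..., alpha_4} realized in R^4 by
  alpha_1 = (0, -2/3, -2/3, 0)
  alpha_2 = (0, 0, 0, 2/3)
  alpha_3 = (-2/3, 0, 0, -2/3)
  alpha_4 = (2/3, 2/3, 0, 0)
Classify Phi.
type B_4

Compute the Cartan integers a_ij = 2(alpha_i, alpha_j)/(alpha_j, alpha_j); the resulting 4x4 Cartan matrix is
[[2, 0, 0, -1], [0, 2, -1, 0], [0, -2, 2, -1], [-1, 0, -1, 2]].
The roots have two lengths (squared-length ratio 2:1); the short ones are alpha_{2}. The associated Dynkin diagram is a chain of 4 nodes with a double edge at one end; the terminal node there is the unique short simple root (B_4), so the type is B_4 (the algebra so(9)).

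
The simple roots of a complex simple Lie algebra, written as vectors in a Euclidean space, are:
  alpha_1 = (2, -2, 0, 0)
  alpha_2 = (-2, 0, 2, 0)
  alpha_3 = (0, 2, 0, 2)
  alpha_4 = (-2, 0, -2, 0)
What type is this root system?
D_4 (so(8))

Compute the Cartan integers a_ij = 2(alpha_i, alpha_j)/(alpha_j, alpha_j); the resulting 4x4 Cartan matrix is
[[2, -1, -1, -1], [-1, 2, 0, 0], [-1, 0, 2, 0], [-1, 0, 0, 2]].
All simple roots have the same length, so the diagram is simply laced. The associated Dynkin diagram is a chain of 2 nodes with a fork of two nodes at one end (D_4), so the type is D_4 (the algebra so(8)).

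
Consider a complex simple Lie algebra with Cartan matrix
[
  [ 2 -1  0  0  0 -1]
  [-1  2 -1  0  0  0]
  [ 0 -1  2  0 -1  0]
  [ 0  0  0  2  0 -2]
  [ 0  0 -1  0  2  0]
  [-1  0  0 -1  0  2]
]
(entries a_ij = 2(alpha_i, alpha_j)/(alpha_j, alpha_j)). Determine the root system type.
C_6 (sp(12))

The matrix has rank 6 with 2's on the diagonal. Reading the off-diagonal entries as Dynkin edges (a single edge where a_ij = a_ji = -1; a double or triple edge where a_ij * a_ji = 2 or 3), the diagram is a chain of 6 nodes with a double edge at one end; the terminal node there is the unique long simple root (C_6). One simple-root ordering that puts it in standard form is (alpha_5, alpha_3, alpha_2, alpha_1, alpha_6, alpha_4). So the algebra is type C_6, i.e. sp(12).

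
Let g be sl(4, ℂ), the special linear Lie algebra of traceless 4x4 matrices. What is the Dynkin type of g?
A3

This is sl(4), which has dimension 4^2 - 1 = 15 and rank 4 - 1 = 3 (a Cartan subalgebra is the diagonal traceless matrices). In the classification of classical Lie algebras, the special linear algebra sl(n+1) has type A_n; here n = 3, so the Dynkin diagram is a chain of 3 nodes with single edges (A_3). Hence the type is A_3.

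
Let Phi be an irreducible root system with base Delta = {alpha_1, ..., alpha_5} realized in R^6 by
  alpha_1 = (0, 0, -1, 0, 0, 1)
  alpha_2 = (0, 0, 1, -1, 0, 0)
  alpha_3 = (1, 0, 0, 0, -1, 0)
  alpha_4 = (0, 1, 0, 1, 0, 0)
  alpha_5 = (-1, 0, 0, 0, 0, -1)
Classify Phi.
A_5

Compute the Cartan integers a_ij = 2(alpha_i, alpha_j)/(alpha_j, alpha_j); the resulting 5x5 Cartan matrix is
[[2, -1, 0, 0, -1], [-1, 2, 0, -1, 0], [0, 0, 2, 0, -1], [0, -1, 0, 2, 0], [-1, 0, -1, 0, 2]].
All simple roots have the same length, so the diagram is simply laced. The associated Dynkin diagram is a chain of 5 nodes with single edges (A_5), so the type is A_5 (the algebra sl(6)).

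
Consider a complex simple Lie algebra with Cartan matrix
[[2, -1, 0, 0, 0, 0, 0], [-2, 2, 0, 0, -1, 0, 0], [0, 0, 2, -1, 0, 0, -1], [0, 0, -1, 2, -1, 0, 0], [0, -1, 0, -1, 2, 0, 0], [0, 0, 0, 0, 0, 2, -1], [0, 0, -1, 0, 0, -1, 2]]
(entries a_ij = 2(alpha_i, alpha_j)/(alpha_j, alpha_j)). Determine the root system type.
B_7

The matrix has rank 7 with 2's on the diagonal. Reading the off-diagonal entries as Dynkin edges (a single edge where a_ij = a_ji = -1; a double or triple edge where a_ij * a_ji = 2 or 3), the diagram is a chain of 7 nodes with a double edge at one end; the terminal node there is the unique short simple root (B_7). One simple-root ordering that puts it in standard form is (alpha_6, alpha_7, alpha_3, alpha_4, alpha_5, alpha_2, alpha_1). So the algebra is type B_7, i.e. so(15).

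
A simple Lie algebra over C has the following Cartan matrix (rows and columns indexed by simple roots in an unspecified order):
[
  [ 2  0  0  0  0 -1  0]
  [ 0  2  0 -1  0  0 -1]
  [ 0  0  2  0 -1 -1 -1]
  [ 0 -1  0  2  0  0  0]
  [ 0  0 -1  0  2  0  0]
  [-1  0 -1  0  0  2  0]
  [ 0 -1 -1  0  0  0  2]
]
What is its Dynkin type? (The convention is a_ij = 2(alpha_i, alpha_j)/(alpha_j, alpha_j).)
E_7

The matrix has rank 7 with 2's on the diagonal. Reading the off-diagonal entries as Dynkin edges (a single edge where a_ij = a_ji = -1; a double or triple edge where a_ij * a_ji = 2 or 3), the diagram is a chain of 6 nodes with one extra node attached to the third node from one end (E_7). One simple-root ordering that puts it in standard form is (alpha_1, alpha_5, alpha_6, alpha_3, alpha_7, alpha_2, alpha_4). So the algebra is type E_7.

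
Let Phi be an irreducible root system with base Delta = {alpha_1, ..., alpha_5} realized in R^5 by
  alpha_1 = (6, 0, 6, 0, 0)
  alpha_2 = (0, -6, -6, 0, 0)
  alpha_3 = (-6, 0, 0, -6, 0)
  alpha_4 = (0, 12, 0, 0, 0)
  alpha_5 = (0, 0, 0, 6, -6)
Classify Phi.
Compute the Cartan integers a_ij = 2(alpha_i, alpha_j)/(alpha_j, alpha_j); the resulting 5x5 Cartan matrix is
[[2, -1, -1, 0, 0], [-1, 2, 0, -1, 0], [-1, 0, 2, 0, -1], [0, -2, 0, 2, 0], [0, 0, -1, 0, 2]].
The roots have two lengths (squared-length ratio 2:1); the short ones are alpha_{1,2,3,5}. The associated Dynkin diagram is a chain of 5 nodes with a double edge at one end; the terminal node there is the unique long simple root (C_5), so the type is C_5 (the algebra sp(10)).

C_5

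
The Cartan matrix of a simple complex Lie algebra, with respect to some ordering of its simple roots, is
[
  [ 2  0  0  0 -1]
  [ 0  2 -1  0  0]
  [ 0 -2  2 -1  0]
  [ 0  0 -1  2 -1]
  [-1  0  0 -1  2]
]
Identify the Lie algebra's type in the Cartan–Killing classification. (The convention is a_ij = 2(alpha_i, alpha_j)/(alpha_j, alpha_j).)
The matrix has rank 5 with 2's on the diagonal. Reading the off-diagonal entries as Dynkin edges (a single edge where a_ij = a_ji = -1; a double or triple edge where a_ij * a_ji = 2 or 3), the diagram is a chain of 5 nodes with a double edge at one end; the terminal node there is the unique short simple root (B_5). One simple-root ordering that puts it in standard form is (alpha_1, alpha_5, alpha_4, alpha_3, alpha_2). So the algebra is type B_5, i.e. so(11).

type B_5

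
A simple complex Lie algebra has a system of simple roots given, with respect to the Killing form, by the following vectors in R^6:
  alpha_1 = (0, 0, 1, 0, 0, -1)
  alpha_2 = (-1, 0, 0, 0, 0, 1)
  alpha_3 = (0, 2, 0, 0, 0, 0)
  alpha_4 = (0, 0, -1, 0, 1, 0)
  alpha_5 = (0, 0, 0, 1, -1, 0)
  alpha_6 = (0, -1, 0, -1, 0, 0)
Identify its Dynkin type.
Compute the Cartan integers a_ij = 2(alpha_i, alpha_j)/(alpha_j, alpha_j); the resulting 6x6 Cartan matrix is
[[2, -1, 0, -1, 0, 0], [-1, 2, 0, 0, 0, 0], [0, 0, 2, 0, 0, -2], [-1, 0, 0, 2, -1, 0], [0, 0, 0, -1, 2, -1], [0, 0, -1, 0, -1, 2]].
The roots have two lengths (squared-length ratio 2:1); the short ones are alpha_{1,2,4,5,6}. The associated Dynkin diagram is a chain of 6 nodes with a double edge at one end; the terminal node there is the unique long simple root (C_6), so the type is C_6 (the algebra sp(12)).

type C_6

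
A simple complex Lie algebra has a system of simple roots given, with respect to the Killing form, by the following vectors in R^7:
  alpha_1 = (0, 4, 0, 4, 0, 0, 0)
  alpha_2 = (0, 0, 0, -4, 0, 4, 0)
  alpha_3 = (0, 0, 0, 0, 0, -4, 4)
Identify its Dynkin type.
Compute the Cartan integers a_ij = 2(alpha_i, alpha_j)/(alpha_j, alpha_j); the resulting 3x3 Cartan matrix is
[[2, -1, 0], [-1, 2, -1], [0, -1, 2]].
All simple roots have the same length, so the diagram is simply laced. The associated Dynkin diagram is a chain of 3 nodes with single edges (A_3), so the type is A_3 (the algebra sl(4)).

A_3 (sl(4))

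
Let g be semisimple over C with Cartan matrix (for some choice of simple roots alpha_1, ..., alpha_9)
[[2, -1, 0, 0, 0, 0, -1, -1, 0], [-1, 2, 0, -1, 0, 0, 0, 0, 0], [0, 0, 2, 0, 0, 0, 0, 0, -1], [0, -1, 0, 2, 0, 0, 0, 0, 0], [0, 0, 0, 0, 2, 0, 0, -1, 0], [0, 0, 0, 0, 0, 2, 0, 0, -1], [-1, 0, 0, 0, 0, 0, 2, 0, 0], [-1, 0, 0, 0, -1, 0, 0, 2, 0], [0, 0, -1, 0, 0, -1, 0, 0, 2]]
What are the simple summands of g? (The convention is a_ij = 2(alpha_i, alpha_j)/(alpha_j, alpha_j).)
The diagram associated to this matrix has two connected components: the simple roots {alpha_3, alpha_6, alpha_9} form a chain of 3 nodes with single edges (A_3), and {alpha_1, alpha_2, alpha_4, alpha_5, alpha_7, alpha_8} form a chain of 5 nodes with one extra node attached to the third node from one end (E_6). A semisimple Lie algebra decomposes uniquely as the direct sum of simple ideals, one per connected component of its Dynkin diagram, so g ≅ A_3 ⊕ E_6 (dimension 15 + 78 = 93).

A3 + E6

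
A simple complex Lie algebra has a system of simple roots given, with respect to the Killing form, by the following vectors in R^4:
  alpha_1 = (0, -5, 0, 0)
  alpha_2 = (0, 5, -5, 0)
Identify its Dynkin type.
type B_2

Compute the Cartan integers a_ij = 2(alpha_i, alpha_j)/(alpha_j, alpha_j); the resulting 2x2 Cartan matrix is
[[2, -1], [-2, 2]].
The roots have two lengths (squared-length ratio 2:1); the short ones are alpha_{1}. The associated Dynkin diagram is a chain of 2 nodes with a double edge at one end; the terminal node there is the unique short simple root (B_2), so the type is B_2 (the algebra so(5)).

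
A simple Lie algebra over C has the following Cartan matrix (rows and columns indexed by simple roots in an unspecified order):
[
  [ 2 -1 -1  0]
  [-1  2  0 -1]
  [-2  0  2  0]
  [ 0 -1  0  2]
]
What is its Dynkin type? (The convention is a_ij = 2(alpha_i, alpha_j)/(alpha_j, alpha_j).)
The matrix has rank 4 with 2's on the diagonal. Reading the off-diagonal entries as Dynkin edges (a single edge where a_ij = a_ji = -1; a double or triple edge where a_ij * a_ji = 2 or 3), the diagram is a chain of 4 nodes with a double edge at one end; the terminal node there is the unique long simple root (C_4). One simple-root ordering that puts it in standard form is (alpha_4, alpha_2, alpha_1, alpha_3). So the algebra is type C_4, i.e. sp(8).

type C_4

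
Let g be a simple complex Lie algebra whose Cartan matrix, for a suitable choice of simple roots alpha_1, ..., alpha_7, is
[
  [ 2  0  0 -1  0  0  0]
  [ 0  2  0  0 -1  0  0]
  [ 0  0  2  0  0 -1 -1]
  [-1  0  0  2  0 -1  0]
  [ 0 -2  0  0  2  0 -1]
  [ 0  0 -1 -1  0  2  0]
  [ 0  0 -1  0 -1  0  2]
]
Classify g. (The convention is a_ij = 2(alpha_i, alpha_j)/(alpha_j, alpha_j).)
type B_7

The matrix has rank 7 with 2's on the diagonal. Reading the off-diagonal entries as Dynkin edges (a single edge where a_ij = a_ji = -1; a double or triple edge where a_ij * a_ji = 2 or 3), the diagram is a chain of 7 nodes with a double edge at one end; the terminal node there is the unique short simple root (B_7). One simple-root ordering that puts it in standard form is (alpha_1, alpha_4, alpha_6, alpha_3, alpha_7, alpha_5, alpha_2). So the algebra is type B_7, i.e. so(15).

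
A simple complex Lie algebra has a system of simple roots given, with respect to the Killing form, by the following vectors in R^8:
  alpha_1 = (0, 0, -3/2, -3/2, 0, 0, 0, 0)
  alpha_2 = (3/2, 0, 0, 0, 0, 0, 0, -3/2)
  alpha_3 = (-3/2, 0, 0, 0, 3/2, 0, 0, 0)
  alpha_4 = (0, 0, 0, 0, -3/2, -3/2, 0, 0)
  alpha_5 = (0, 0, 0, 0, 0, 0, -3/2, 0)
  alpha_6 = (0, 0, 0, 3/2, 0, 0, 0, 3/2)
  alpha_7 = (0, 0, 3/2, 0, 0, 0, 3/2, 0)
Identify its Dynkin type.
Compute the Cartan integers a_ij = 2(alpha_i, alpha_j)/(alpha_j, alpha_j); the resulting 7x7 Cartan matrix is
[[2, 0, 0, 0, 0, -1, -1], [0, 2, -1, 0, 0, -1, 0], [0, -1, 2, -1, 0, 0, 0], [0, 0, -1, 2, 0, 0, 0], [0, 0, 0, 0, 2, 0, -1], [-1, -1, 0, 0, 0, 2, 0], [-1, 0, 0, 0, -2, 0, 2]].
The roots have two lengths (squared-length ratio 2:1); the short ones are alpha_{5}. The associated Dynkin diagram is a chain of 7 nodes with a double edge at one end; the terminal node there is the unique short simple root (B_7), so the type is B_7 (the algebra so(15)).

B7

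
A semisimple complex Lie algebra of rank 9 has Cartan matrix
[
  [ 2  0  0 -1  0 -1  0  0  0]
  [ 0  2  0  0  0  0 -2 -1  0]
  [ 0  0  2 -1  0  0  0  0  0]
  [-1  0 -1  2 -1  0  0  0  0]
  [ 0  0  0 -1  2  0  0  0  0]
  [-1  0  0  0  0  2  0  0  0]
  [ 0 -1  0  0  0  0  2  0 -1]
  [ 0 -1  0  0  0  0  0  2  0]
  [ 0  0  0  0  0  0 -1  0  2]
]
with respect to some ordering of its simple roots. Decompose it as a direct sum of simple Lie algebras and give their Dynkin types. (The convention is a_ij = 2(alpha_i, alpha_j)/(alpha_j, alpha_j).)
The diagram associated to this matrix has two connected components: the simple roots {alpha_1, alpha_3, alpha_4, alpha_5, alpha_6} form a chain of 3 nodes with a fork of two nodes at one end (D_5), and {alpha_2, alpha_7, alpha_8, alpha_9} form a chain of 4 nodes with a double edge between the middle two (F_4). A semisimple Lie algebra decomposes uniquely as the direct sum of simple ideals, one per connected component of its Dynkin diagram, so g ≅ D_5 ⊕ F_4 (dimension 45 + 52 = 97).

D_5 (so(10)) + F_4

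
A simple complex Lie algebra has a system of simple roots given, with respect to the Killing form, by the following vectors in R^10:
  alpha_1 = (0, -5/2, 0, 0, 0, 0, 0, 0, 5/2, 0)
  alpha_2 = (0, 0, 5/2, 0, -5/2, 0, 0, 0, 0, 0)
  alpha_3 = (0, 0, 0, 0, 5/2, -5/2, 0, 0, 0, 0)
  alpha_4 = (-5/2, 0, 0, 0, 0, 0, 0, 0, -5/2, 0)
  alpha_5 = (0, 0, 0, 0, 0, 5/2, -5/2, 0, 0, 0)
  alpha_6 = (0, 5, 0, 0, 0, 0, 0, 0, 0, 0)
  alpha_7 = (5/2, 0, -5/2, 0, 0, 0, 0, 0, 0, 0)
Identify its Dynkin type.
type C_7

Compute the Cartan integers a_ij = 2(alpha_i, alpha_j)/(alpha_j, alpha_j); the resulting 7x7 Cartan matrix is
[[2, 0, 0, -1, 0, -1, 0], [0, 2, -1, 0, 0, 0, -1], [0, -1, 2, 0, -1, 0, 0], [-1, 0, 0, 2, 0, 0, -1], [0, 0, -1, 0, 2, 0, 0], [-2, 0, 0, 0, 0, 2, 0], [0, -1, 0, -1, 0, 0, 2]].
The roots have two lengths (squared-length ratio 2:1); the short ones are alpha_{1,2,3,4,5,7}. The associated Dynkin diagram is a chain of 7 nodes with a double edge at one end; the terminal node there is the unique long simple root (C_7), so the type is C_7 (the algebra sp(14)).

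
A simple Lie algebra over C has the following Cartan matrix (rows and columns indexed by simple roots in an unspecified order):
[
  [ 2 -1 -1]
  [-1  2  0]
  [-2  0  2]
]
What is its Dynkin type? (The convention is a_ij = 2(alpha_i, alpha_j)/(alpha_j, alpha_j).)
The matrix has rank 3 with 2's on the diagonal. Reading the off-diagonal entries as Dynkin edges (a single edge where a_ij = a_ji = -1; a double or triple edge where a_ij * a_ji = 2 or 3), the diagram is a chain of 3 nodes with a double edge at one end; the terminal node there is the unique long simple root (C_3). One simple-root ordering that puts it in standard form is (alpha_2, alpha_1, alpha_3). So the algebra is type C_3, i.e. sp(6).

type C_3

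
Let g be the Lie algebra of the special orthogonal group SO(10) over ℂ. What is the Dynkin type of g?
D_5

This is so(10) with 10 even, which has dimension 10(10-1)/2 = 45 and rank 10/2 = 5. In the classification of classical Lie algebras, the orthogonal algebra so(2n) in an even number of variables has type D_n; here n = 5, so the Dynkin diagram is a chain of 3 nodes with a fork of two nodes at one end (D_5). Hence the type is D_5.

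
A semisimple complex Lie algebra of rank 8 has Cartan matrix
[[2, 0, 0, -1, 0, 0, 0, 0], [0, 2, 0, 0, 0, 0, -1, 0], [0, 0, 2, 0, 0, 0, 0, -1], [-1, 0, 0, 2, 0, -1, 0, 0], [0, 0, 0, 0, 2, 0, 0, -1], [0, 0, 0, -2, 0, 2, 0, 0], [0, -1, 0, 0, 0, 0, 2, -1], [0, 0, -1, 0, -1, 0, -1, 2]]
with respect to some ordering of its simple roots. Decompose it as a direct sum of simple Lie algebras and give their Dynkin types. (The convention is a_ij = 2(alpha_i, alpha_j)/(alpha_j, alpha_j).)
The diagram associated to this matrix has two connected components: the simple roots {alpha_1, alpha_4, alpha_6} form a chain of 3 nodes with a double edge at one end; the terminal node there is the unique long simple root (C_3), and {alpha_2, alpha_3, alpha_5, alpha_7, alpha_8} form a chain of 3 nodes with a fork of two nodes at one end (D_5). A semisimple Lie algebra decomposes uniquely as the direct sum of simple ideals, one per connected component of its Dynkin diagram, so g ≅ C_3 ⊕ D_5 (dimension 21 + 45 = 66).

type C_3 ⊕ type D_5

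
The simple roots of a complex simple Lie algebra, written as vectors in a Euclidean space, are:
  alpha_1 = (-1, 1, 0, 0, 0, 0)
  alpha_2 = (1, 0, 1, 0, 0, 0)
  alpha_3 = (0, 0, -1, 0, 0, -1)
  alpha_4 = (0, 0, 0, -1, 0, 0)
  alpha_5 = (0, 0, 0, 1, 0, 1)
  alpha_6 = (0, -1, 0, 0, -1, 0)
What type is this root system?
Compute the Cartan integers a_ij = 2(alpha_i, alpha_j)/(alpha_j, alpha_j); the resulting 6x6 Cartan matrix is
[[2, -1, 0, 0, 0, -1], [-1, 2, -1, 0, 0, 0], [0, -1, 2, 0, -1, 0], [0, 0, 0, 2, -1, 0], [0, 0, -1, -2, 2, 0], [-1, 0, 0, 0, 0, 2]].
The roots have two lengths (squared-length ratio 2:1); the short ones are alpha_{4}. The associated Dynkin diagram is a chain of 6 nodes with a double edge at one end; the terminal node there is the unique short simple root (B_6), so the type is B_6 (the algebra so(13)).

B_6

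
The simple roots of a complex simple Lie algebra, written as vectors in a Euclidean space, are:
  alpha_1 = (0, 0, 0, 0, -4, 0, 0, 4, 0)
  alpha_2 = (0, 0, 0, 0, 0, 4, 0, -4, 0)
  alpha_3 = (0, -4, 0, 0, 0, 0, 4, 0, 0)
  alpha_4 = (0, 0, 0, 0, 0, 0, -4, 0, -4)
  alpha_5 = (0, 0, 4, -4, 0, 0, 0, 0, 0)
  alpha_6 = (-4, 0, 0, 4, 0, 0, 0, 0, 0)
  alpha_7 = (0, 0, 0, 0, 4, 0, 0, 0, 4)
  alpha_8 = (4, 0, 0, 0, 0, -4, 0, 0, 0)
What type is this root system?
Compute the Cartan integers a_ij = 2(alpha_i, alpha_j)/(alpha_j, alpha_j); the resulting 8x8 Cartan matrix is
[[2, -1, 0, 0, 0, 0, -1, 0], [-1, 2, 0, 0, 0, 0, 0, -1], [0, 0, 2, -1, 0, 0, 0, 0], [0, 0, -1, 2, 0, 0, -1, 0], [0, 0, 0, 0, 2, -1, 0, 0], [0, 0, 0, 0, -1, 2, 0, -1], [-1, 0, 0, -1, 0, 0, 2, 0], [0, -1, 0, 0, 0, -1, 0, 2]].
All simple roots have the same length, so the diagram is simply laced. The associated Dynkin diagram is a chain of 8 nodes with single edges (A_8), so the type is A_8 (the algebra sl(9)).

A_8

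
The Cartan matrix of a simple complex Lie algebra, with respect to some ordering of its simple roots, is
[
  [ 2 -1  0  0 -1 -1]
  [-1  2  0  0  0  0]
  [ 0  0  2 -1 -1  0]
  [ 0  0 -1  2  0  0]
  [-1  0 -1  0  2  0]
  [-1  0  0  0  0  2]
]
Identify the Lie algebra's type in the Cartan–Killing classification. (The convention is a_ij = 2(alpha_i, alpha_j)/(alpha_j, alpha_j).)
D_6 (so(12))

The matrix has rank 6 with 2's on the diagonal. Reading the off-diagonal entries as Dynkin edges (a single edge where a_ij = a_ji = -1; a double or triple edge where a_ij * a_ji = 2 or 3), the diagram is a chain of 4 nodes with a fork of two nodes at one end (D_6). One simple-root ordering that puts it in standard form is (alpha_4, alpha_3, alpha_5, alpha_1, alpha_6, alpha_2). So the algebra is type D_6, i.e. so(12).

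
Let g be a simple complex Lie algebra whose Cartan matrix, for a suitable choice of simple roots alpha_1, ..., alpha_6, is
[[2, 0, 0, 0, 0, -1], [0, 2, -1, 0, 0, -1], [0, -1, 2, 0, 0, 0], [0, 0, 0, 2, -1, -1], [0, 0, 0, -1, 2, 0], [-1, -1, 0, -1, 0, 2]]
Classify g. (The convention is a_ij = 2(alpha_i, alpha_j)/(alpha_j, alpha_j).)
E_6

The matrix has rank 6 with 2's on the diagonal. Reading the off-diagonal entries as Dynkin edges (a single edge where a_ij = a_ji = -1; a double or triple edge where a_ij * a_ji = 2 or 3), the diagram is a chain of 5 nodes with one extra node attached to the third node from one end (E_6). One simple-root ordering that puts it in standard form is (alpha_3, alpha_1, alpha_2, alpha_6, alpha_4, alpha_5). So the algebra is type E_6.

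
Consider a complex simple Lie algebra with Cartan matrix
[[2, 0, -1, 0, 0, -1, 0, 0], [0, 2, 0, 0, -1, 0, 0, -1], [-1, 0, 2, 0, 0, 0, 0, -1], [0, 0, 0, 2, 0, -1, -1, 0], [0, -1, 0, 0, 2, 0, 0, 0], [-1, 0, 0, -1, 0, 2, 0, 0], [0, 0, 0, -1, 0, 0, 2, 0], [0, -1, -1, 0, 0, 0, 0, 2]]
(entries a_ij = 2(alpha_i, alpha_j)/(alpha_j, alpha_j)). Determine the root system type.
A_8

The matrix has rank 8 with 2's on the diagonal. Reading the off-diagonal entries as Dynkin edges (a single edge where a_ij = a_ji = -1; a double or triple edge where a_ij * a_ji = 2 or 3), the diagram is a chain of 8 nodes with single edges (A_8). One simple-root ordering that puts it in standard form is (alpha_7, alpha_4, alpha_6, alpha_1, alpha_3, alpha_8, alpha_2, alpha_5). So the algebra is type A_8, i.e. sl(9).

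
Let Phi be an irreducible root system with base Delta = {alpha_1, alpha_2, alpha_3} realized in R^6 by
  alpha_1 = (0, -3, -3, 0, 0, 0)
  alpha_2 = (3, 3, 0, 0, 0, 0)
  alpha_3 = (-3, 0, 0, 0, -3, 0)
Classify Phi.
Compute the Cartan integers a_ij = 2(alpha_i, alpha_j)/(alpha_j, alpha_j); the resulting 3x3 Cartan matrix is
[[2, -1, 0], [-1, 2, -1], [0, -1, 2]].
All simple roots have the same length, so the diagram is simply laced. The associated Dynkin diagram is a chain of 3 nodes with single edges (A_3), so the type is A_3 (the algebra sl(4)).

A_3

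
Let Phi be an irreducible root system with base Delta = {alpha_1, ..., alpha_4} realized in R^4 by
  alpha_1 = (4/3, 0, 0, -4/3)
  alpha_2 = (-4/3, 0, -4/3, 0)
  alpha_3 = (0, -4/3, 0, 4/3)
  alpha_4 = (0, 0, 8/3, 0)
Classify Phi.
Compute the Cartan integers a_ij = 2(alpha_i, alpha_j)/(alpha_j, alpha_j); the resulting 4x4 Cartan matrix is
[[2, -1, -1, 0], [-1, 2, 0, -1], [-1, 0, 2, 0], [0, -2, 0, 2]].
The roots have two lengths (squared-length ratio 2:1); the short ones are alpha_{1,2,3}. The associated Dynkin diagram is a chain of 4 nodes with a double edge at one end; the terminal node there is the unique long simple root (C_4), so the type is C_4 (the algebra sp(8)).

C4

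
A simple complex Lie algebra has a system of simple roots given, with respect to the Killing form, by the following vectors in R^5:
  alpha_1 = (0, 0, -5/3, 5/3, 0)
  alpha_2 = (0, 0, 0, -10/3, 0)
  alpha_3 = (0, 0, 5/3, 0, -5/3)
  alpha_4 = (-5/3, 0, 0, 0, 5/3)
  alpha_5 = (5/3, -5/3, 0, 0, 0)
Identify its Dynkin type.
C_5 (sp(10))

Compute the Cartan integers a_ij = 2(alpha_i, alpha_j)/(alpha_j, alpha_j); the resulting 5x5 Cartan matrix is
[[2, -1, -1, 0, 0], [-2, 2, 0, 0, 0], [-1, 0, 2, -1, 0], [0, 0, -1, 2, -1], [0, 0, 0, -1, 2]].
The roots have two lengths (squared-length ratio 2:1); the short ones are alpha_{1,3,4,5}. The associated Dynkin diagram is a chain of 5 nodes with a double edge at one end; the terminal node there is the unique long simple root (C_5), so the type is C_5 (the algebra sp(10)).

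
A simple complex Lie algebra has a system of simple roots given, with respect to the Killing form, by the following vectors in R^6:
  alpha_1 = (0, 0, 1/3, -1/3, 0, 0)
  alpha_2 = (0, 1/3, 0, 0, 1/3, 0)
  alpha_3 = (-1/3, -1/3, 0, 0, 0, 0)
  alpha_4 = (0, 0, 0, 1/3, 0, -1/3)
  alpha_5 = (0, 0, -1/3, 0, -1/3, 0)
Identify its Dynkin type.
Compute the Cartan integers a_ij = 2(alpha_i, alpha_j)/(alpha_j, alpha_j); the resulting 5x5 Cartan matrix is
[[2, 0, 0, -1, -1], [0, 2, -1, 0, -1], [0, -1, 2, 0, 0], [-1, 0, 0, 2, 0], [-1, -1, 0, 0, 2]].
All simple roots have the same length, so the diagram is simply laced. The associated Dynkin diagram is a chain of 5 nodes with single edges (A_5), so the type is A_5 (the algebra sl(6)).

A_5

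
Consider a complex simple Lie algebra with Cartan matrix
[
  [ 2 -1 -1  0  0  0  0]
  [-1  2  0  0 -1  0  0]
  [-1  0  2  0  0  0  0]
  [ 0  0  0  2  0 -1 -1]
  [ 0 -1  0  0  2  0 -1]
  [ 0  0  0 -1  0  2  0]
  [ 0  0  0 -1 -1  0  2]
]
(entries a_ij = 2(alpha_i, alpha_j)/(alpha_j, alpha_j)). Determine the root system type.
The matrix has rank 7 with 2's on the diagonal. Reading the off-diagonal entries as Dynkin edges (a single edge where a_ij = a_ji = -1; a double or triple edge where a_ij * a_ji = 2 or 3), the diagram is a chain of 7 nodes with single edges (A_7). One simple-root ordering that puts it in standard form is (alpha_3, alpha_1, alpha_2, alpha_5, alpha_7, alpha_4, alpha_6). So the algebra is type A_7, i.e. sl(8).

A7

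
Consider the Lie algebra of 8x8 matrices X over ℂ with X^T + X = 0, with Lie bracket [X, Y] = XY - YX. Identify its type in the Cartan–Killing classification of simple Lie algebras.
D_4

This is so(8) with 8 even, which has dimension 8(8-1)/2 = 28 and rank 8/2 = 4. In the classification of classical Lie algebras, the orthogonal algebra so(2n) in an even number of variables has type D_n; here n = 4, so the Dynkin diagram is a chain of 2 nodes with a fork of two nodes at one end (D_4). Hence the type is D_4.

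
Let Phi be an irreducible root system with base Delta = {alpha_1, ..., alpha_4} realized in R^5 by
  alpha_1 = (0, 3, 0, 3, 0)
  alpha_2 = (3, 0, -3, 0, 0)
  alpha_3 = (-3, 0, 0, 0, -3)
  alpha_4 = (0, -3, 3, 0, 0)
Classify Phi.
Compute the Cartan integers a_ij = 2(alpha_i, alpha_j)/(alpha_j, alpha_j); the resulting 4x4 Cartan matrix is
[[2, 0, 0, -1], [0, 2, -1, -1], [0, -1, 2, 0], [-1, -1, 0, 2]].
All simple roots have the same length, so the diagram is simply laced. The associated Dynkin diagram is a chain of 4 nodes with single edges (A_4), so the type is A_4 (the algebra sl(5)).

type A_4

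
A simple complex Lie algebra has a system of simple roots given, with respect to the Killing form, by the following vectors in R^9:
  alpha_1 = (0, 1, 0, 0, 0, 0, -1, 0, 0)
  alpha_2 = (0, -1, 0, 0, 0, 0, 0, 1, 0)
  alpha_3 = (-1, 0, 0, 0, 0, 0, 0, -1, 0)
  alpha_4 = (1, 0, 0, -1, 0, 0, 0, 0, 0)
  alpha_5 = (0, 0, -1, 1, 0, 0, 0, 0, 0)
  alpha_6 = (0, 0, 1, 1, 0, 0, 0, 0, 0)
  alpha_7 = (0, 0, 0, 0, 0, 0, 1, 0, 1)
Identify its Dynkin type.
D7

Compute the Cartan integers a_ij = 2(alpha_i, alpha_j)/(alpha_j, alpha_j); the resulting 7x7 Cartan matrix is
[[2, -1, 0, 0, 0, 0, -1], [-1, 2, -1, 0, 0, 0, 0], [0, -1, 2, -1, 0, 0, 0], [0, 0, -1, 2, -1, -1, 0], [0, 0, 0, -1, 2, 0, 0], [0, 0, 0, -1, 0, 2, 0], [-1, 0, 0, 0, 0, 0, 2]].
All simple roots have the same length, so the diagram is simply laced. The associated Dynkin diagram is a chain of 5 nodes with a fork of two nodes at one end (D_7), so the type is D_7 (the algebra so(14)).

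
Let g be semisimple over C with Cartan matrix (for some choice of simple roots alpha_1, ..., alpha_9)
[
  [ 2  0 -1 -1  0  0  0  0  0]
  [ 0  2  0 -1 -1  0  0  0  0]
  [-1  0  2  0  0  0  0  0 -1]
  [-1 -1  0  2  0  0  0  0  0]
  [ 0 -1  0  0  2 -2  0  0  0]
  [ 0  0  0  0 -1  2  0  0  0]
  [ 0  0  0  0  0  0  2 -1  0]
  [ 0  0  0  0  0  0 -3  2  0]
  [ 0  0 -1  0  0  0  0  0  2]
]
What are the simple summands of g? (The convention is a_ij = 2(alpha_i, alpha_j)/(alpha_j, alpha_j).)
B_7 ⊕ G_2

The diagram associated to this matrix has two connected components: the simple roots {alpha_1, alpha_2, alpha_3, alpha_4, alpha_5, alpha_6, alpha_9} form a chain of 7 nodes with a double edge at one end; the terminal node there is the unique short simple root (B_7), and {alpha_7, alpha_8} form two nodes joined by a triple edge (G_2). A semisimple Lie algebra decomposes uniquely as the direct sum of simple ideals, one per connected component of its Dynkin diagram, so g ≅ B_7 ⊕ G_2 (dimension 105 + 14 = 119).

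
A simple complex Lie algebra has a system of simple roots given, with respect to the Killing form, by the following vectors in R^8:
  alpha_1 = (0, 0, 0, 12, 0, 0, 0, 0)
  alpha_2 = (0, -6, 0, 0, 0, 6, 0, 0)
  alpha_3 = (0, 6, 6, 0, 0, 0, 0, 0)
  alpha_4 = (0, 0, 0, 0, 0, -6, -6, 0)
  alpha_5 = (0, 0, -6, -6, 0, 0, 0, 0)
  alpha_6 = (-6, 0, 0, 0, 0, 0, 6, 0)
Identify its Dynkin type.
Compute the Cartan integers a_ij = 2(alpha_i, alpha_j)/(alpha_j, alpha_j); the resulting 6x6 Cartan matrix is
[[2, 0, 0, 0, -2, 0], [0, 2, -1, -1, 0, 0], [0, -1, 2, 0, -1, 0], [0, -1, 0, 2, 0, -1], [-1, 0, -1, 0, 2, 0], [0, 0, 0, -1, 0, 2]].
The roots have two lengths (squared-length ratio 2:1); the short ones are alpha_{2,3,4,5,6}. The associated Dynkin diagram is a chain of 6 nodes with a double edge at one end; the terminal node there is the unique long simple root (C_6), so the type is C_6 (the algebra sp(12)).

type C_6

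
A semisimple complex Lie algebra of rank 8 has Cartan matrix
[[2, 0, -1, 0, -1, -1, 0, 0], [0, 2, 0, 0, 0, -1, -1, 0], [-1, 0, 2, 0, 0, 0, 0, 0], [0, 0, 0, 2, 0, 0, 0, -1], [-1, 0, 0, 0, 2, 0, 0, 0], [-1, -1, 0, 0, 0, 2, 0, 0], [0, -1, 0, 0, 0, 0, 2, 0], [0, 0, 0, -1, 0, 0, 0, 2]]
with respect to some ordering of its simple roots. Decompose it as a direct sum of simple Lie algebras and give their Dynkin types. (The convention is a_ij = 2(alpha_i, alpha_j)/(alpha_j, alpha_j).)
type A_2 ⊕ type D_6

The diagram associated to this matrix has two connected components: the simple roots {alpha_4, alpha_8} form a chain of 2 nodes with single edges (A_2), and {alpha_1, alpha_2, alpha_3, alpha_5, alpha_6, alpha_7} form a chain of 4 nodes with a fork of two nodes at one end (D_6). A semisimple Lie algebra decomposes uniquely as the direct sum of simple ideals, one per connected component of its Dynkin diagram, so g ≅ A_2 ⊕ D_6 (dimension 8 + 66 = 74).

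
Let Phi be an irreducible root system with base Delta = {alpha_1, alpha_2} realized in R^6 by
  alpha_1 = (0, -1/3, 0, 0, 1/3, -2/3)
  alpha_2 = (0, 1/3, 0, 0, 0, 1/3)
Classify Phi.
G_2

Compute the Cartan integers a_ij = 2(alpha_i, alpha_j)/(alpha_j, alpha_j); the resulting 2x2 Cartan matrix is
[[2, -3], [-1, 2]].
The roots have two lengths (squared-length ratio 3:1); the short ones are alpha_{2}. The associated Dynkin diagram is two nodes joined by a triple edge (G_2), so the type is G_2.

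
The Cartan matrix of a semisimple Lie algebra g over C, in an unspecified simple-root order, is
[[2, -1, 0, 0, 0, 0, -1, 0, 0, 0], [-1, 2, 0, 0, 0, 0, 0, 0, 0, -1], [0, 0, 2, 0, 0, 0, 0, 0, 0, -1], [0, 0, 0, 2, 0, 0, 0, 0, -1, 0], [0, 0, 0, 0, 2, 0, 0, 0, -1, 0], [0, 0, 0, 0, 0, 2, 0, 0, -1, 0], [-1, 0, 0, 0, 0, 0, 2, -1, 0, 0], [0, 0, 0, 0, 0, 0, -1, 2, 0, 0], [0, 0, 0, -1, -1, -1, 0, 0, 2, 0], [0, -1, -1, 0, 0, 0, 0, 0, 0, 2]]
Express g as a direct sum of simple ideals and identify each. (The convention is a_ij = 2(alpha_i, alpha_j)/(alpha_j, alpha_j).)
The diagram associated to this matrix has two connected components: the simple roots {alpha_1, alpha_2, alpha_3, alpha_7, alpha_8, alpha_10} form a chain of 6 nodes with single edges (A_6), and {alpha_4, alpha_5, alpha_6, alpha_9} form a chain of 2 nodes with a fork of two nodes at one end (D_4). A semisimple Lie algebra decomposes uniquely as the direct sum of simple ideals, one per connected component of its Dynkin diagram, so g ≅ A_6 ⊕ D_4 (dimension 48 + 28 = 76).

A_6 + D_4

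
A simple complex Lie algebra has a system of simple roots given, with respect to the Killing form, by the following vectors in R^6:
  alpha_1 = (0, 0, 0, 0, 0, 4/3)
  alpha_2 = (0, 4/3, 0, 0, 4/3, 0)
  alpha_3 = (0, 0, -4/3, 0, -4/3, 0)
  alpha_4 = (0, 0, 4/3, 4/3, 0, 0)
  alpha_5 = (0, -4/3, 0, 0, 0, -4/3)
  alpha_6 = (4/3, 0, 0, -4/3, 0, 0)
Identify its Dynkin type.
Compute the Cartan integers a_ij = 2(alpha_i, alpha_j)/(alpha_j, alpha_j); the resulting 6x6 Cartan matrix is
[[2, 0, 0, 0, -1, 0], [0, 2, -1, 0, -1, 0], [0, -1, 2, -1, 0, 0], [0, 0, -1, 2, 0, -1], [-2, -1, 0, 0, 2, 0], [0, 0, 0, -1, 0, 2]].
The roots have two lengths (squared-length ratio 2:1); the short ones are alpha_{1}. The associated Dynkin diagram is a chain of 6 nodes with a double edge at one end; the terminal node there is the unique short simple root (B_6), so the type is B_6 (the algebra so(13)).

B6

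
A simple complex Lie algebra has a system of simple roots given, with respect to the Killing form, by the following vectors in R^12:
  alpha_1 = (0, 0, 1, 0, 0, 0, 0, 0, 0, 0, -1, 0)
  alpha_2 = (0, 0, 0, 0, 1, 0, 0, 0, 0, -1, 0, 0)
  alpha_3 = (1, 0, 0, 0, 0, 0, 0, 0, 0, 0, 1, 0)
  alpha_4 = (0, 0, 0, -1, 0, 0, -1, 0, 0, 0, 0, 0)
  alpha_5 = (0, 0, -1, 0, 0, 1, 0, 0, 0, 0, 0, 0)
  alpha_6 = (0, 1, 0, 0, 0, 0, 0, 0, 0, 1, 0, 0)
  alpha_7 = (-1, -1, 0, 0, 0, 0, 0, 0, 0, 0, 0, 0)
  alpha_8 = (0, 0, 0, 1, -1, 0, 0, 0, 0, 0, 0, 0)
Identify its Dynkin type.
A_8

Compute the Cartan integers a_ij = 2(alpha_i, alpha_j)/(alpha_j, alpha_j); the resulting 8x8 Cartan matrix is
[[2, 0, -1, 0, -1, 0, 0, 0], [0, 2, 0, 0, 0, -1, 0, -1], [-1, 0, 2, 0, 0, 0, -1, 0], [0, 0, 0, 2, 0, 0, 0, -1], [-1, 0, 0, 0, 2, 0, 0, 0], [0, -1, 0, 0, 0, 2, -1, 0], [0, 0, -1, 0, 0, -1, 2, 0], [0, -1, 0, -1, 0, 0, 0, 2]].
All simple roots have the same length, so the diagram is simply laced. The associated Dynkin diagram is a chain of 8 nodes with single edges (A_8), so the type is A_8 (the algebra sl(9)).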